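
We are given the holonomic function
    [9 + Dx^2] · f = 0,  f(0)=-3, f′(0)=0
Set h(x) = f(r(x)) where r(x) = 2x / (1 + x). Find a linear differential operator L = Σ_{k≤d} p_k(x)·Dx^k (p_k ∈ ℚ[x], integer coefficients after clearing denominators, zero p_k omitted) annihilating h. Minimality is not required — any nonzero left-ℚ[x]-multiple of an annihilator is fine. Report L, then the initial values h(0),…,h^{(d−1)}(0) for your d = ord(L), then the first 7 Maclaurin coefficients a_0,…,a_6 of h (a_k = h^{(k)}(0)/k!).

L = 36 + (2 + 6·x + 6·x^2 + 2·x^3)·Dx + (1 + 4·x + 6·x^2 + 4·x^3 + x^4)·Dx^2  (order 2).
h: a_k = -3, 0, 54, -108, 0, 432, -5778/5, …
ICs: h(0) = -3, h′(0) = 0.

f: a_k = -3, 0, 27/2, 0, -81/8, 0, 243/80, …
Substitute x→r, Dx→(1/r')Dx; clear ⇒ L₀.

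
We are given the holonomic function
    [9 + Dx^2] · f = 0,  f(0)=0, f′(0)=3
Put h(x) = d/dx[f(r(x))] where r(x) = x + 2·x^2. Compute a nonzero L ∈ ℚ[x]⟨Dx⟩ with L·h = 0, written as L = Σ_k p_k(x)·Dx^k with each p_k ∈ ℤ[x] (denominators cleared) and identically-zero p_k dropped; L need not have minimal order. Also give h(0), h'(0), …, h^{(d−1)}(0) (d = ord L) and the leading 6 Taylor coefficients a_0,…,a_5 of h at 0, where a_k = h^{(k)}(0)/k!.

L = (57 + 144·x + 864·x^2 + 2304·x^3 + 2304·x^4) + (-12 - 48·x)·Dx + (1 + 8·x + 16·x^2)·Dx^2  (order 2).
h: a_k = 3, 12, -27/2, -108, -2079/8, -189/2, …
ICs: h(0) = 3, h′(0) = 12.

f: a_k = 0, 3, 0, -9/2, 0, 81/40, …
Change of var in L_f (x↦r) gives L₀.
Differentiate: ansatz ord ≤ ord L₀ ⇒ L.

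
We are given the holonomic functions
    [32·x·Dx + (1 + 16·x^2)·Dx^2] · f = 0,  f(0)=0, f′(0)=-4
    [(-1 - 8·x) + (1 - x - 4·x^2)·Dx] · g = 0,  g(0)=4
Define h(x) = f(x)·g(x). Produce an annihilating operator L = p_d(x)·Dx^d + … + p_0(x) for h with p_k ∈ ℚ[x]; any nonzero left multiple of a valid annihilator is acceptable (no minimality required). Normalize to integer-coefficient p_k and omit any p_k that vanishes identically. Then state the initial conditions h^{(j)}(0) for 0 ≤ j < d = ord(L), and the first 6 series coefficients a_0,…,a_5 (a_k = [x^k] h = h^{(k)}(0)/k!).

f: a_k = 0, -4, 0, 64/3, 0, -1024/5, …
g: a_k = 4, 4, 20, 36, 116, 260, …
f·g: L₀ = L_f ⊗_s L_g, ord ≤ 2·1.
L = (8 + 32·x + 384·x^2) + (2 - 16·x + 64·x^2 + 384·x^3)·Dx + (-1 + x - 12·x^2 + 16·x^3 + 64·x^4)·Dx^2  (order 2).
h: a_k = 0, -16, -16, 16/3, -176/3, -12848/15, …
ICs: h(0) = 0, h′(0) = -16.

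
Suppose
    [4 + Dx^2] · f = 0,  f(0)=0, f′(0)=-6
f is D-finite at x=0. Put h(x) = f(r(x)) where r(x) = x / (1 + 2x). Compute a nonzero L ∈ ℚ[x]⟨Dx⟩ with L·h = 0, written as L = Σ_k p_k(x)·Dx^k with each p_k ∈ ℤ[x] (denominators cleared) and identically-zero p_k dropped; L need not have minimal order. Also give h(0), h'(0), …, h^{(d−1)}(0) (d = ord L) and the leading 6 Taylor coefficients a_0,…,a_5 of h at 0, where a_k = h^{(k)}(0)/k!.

L = 4 + (4 + 24·x + 48·x^2 + 32·x^3)·Dx + (1 + 8·x + 24·x^2 + 32·x^3 + 16·x^4)·Dx^2  (order 2).
h: a_k = 0, -6, 12, -20, 24, -4/5, …
ICs: h(0) = 0, h′(0) = -6.

f: a_k = 0, -6, 0, 4, 0, -4/5, …
f∘r: x↦r, Dx↦Dx/r' in L_f ⇒ L₀.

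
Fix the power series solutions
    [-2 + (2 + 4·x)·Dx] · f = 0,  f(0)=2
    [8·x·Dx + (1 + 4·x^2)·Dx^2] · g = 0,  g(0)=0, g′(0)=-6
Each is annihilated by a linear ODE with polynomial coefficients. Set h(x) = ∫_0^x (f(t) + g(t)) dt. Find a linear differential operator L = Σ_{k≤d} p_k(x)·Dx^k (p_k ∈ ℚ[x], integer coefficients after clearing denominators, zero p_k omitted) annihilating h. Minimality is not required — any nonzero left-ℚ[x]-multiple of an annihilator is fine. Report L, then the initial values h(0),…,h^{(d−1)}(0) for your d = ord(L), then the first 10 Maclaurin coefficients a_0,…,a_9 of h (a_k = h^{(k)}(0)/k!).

f: a_k = 2, 2, -1, 1, -5/4, 7/4, -21/8, 33/8, -429/64, 715/64, …
g: a_k = 0, -6, 0, 8, 0, -96/5, 0, 384/7, 0, -512/3, …
f+g: L₀ = lclm(L_f,L_g), ord ≤ 1+2.
h=∫₀ˣh₀: take L = L₀·Dx.
L = (-8 - 40·x + 96·x^2 + 96·x^3)·Dx^2 + (-11 - 32·x + 40·x^2 + 384·x^3 + 336·x^4)·Dx^3 + (-1 + 6·x + 24·x^2 + 48·x^3 + 112·x^4 + 96·x^5)·Dx^4  (order 4).
h: a_k = 0, 2, -2, -1/3, 9/4, -1/4, -349/120, -3/8, 3303/448, -143/192, …
ICs: h(0) = 0, h′(0) = 2, h′′(0) = -4, h′′′(0) = -2.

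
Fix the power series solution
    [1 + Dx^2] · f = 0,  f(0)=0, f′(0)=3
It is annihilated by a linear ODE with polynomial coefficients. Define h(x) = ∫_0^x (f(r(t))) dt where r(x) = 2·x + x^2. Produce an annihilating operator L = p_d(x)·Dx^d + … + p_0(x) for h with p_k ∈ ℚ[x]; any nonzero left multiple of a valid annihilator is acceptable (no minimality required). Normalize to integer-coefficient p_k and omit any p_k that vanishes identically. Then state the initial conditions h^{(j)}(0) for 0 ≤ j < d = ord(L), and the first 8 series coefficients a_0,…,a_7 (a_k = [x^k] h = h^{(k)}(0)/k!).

f: a_k = 0, 3, 0, -1/2, 0, 1/40, 0, -1/1680, …
f∘r: x↦r, Dx↦Dx/r' in L_f ⇒ L₀.
Integrate: L := L₀·Dx.
L = (4 + 12·x + 12·x^2 + 4·x^3)·Dx - Dx^2 + (1 + x)·Dx^3  (order 3).
h: a_k = 0, 0, 3, 1, -1, -6/5, -11/30, 3/14, …
ICs: h(0) = 0, h′(0) = 0, h′′(0) = 6.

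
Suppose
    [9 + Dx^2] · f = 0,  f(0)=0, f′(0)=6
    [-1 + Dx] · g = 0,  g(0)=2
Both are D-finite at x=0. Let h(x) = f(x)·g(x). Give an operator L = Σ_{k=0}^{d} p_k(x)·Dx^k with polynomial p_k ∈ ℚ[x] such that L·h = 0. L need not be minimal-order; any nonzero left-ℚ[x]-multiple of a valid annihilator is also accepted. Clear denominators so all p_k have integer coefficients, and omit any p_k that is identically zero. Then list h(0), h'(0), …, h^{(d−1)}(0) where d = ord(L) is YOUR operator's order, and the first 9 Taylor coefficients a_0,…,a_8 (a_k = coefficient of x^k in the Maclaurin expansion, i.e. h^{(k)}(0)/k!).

L = 10 - 2·Dx + Dx^2  (order 2).
h: a_k = 0, 12, 12, -12, -16, -2/5, 26/5, 166/105, -8/15, …
ICs: h(0) = 0, h′(0) = 12.

f: a_k = 0, 6, 0, -9, 0, 81/20, 0, -243/280, 0, …
g: a_k = 2, 2, 1, 1/3, 1/12, 1/60, 1/360, 1/2520, 1/20160, …
h₀=f·g: eliminate ⇒ L₀, order ≤ 2·1.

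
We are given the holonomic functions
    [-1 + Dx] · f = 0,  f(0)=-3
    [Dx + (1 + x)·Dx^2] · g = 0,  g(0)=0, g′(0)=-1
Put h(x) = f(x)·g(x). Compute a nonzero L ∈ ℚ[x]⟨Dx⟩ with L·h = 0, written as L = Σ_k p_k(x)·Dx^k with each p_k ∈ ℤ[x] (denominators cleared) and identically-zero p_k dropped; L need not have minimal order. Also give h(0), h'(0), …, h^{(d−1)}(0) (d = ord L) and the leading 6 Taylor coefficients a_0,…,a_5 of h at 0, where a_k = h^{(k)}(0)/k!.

L = x + (-1 - 2·x)·Dx + (1 + x)·Dx^2  (order 2).
h: a_k = 0, 3, 3/2, 1, 0, 9/40, …
ICs: h(0) = 0, h′(0) = 3.

f: a_k = -3, -3, -3/2, -1/2, -1/8, -1/40, …
g: a_k = 0, -1, 1/2, -1/3, 1/4, -1/5, …
h₀=f·g: eliminate ⇒ L₀, order ≤ 1·2.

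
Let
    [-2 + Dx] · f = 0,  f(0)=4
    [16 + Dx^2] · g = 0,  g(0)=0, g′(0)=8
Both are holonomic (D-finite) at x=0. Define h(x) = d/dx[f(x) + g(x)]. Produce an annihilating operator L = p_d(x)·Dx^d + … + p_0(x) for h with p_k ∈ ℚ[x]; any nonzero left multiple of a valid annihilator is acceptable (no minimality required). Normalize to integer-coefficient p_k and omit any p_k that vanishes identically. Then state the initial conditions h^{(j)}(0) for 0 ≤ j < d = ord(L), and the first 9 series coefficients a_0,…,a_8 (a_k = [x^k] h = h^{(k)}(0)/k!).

L = 32 - 16·Dx + 2·Dx^2 - Dx^3  (order 3).
h: a_k = 16, 16, -48, 32/3, 272/3, 32/15, -224/5, 64/315, 4112/315, …
ICs: h(0) = 16, h′(0) = 16, h′′(0) = -96.

f: a_k = 4, 8, 8, 16/3, 8/3, 16/15, 16/45, 32/315, 8/315, …
g: a_k = 0, 8, 0, -64/3, 0, 256/15, 0, -2048/315, 0, …
f+g: L₀ = lclm(L_f,L_g), ord ≤ 1+2.
h=h₀': d/dx-closure on L₀ ⇒ L.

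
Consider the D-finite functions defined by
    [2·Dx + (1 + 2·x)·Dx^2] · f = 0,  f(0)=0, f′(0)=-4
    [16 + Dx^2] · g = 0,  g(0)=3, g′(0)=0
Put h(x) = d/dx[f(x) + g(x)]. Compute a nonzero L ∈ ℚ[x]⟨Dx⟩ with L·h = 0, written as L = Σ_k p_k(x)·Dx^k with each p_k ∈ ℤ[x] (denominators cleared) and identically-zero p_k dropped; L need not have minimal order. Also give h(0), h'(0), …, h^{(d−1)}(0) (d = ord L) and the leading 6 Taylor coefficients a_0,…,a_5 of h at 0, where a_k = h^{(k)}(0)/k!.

L = (160 + 256·x + 256·x^2) + (48 + 224·x + 384·x^2 + 256·x^3)·Dx + (10 + 16·x + 16·x^2)·Dx^2 + (3 + 14·x + 24·x^2 + 16·x^3)·Dx^3  (order 3).
h: a_k = -4, -40, -16, 160, -64, 128/5, …
ICs: h(0) = -4, h′(0) = -40, h′′(0) = -32.

f: a_k = 0, -4, 4, -16/3, 8, -64/5, …
g: a_k = 3, 0, -24, 0, 32, 0, …
f+g: L₀ = lclm(L_f,L_g), ord ≤ 2+2.
Derive L from L₀ (diff closure).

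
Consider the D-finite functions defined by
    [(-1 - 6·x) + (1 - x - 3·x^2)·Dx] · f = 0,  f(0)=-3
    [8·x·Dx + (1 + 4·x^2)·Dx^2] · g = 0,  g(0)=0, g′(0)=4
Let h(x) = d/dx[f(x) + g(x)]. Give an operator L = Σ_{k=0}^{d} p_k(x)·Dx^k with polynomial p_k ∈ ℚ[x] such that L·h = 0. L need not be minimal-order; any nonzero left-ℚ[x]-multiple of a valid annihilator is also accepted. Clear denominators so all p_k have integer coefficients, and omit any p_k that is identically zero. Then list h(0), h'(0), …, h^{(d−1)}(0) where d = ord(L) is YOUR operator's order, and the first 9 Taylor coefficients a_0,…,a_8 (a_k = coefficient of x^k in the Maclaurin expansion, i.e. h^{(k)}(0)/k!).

L = (-32 + 128·x + 1488·x^2 + 2880·x^3 + 8424·x^4 + 2592·x^6) + (25 + 160·x + 214·x^2 + 1188·x^3 + 2628·x^4 + 6264·x^5 + 432·x^6 + 2592·x^7)·Dx + (-4 - 9·x - 54·x^2 + 66·x^3 + x^4 + 444·x^5 + 720·x^6 + 144·x^7 + 432·x^8)·Dx^2  (order 2).
h: a_k = 1, -24, -79, -228, -536, -1746, -4813, -12192, -30269, …
ICs: h(0) = 1, h′(0) = -24.

f: a_k = -3, -3, -12, -21, -57, -120, -291, -651, -1524, …
g: a_k = 0, 4, 0, -16/3, 0, 64/5, 0, -256/7, 0, …
L₀ := lclm(L_f,L_g); ord L₀ ≤ 1+2.
Differentiate: ansatz ord ≤ ord L₀ ⇒ L.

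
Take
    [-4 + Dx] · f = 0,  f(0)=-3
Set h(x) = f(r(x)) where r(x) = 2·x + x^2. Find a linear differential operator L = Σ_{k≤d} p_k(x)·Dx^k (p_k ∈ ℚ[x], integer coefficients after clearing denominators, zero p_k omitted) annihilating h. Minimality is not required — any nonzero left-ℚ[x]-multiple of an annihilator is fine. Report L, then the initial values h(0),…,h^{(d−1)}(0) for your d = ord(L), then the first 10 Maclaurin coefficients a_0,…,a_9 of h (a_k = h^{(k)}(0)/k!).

f: a_k = -3, -12, -24, -32, -32, -128/5, -256/15, -1024/105, -512/105, -2048/945, …
Change of var in L_f (x↦r) gives L₀.
L = (-8 - 8·x) + Dx  (order 1).
h: a_k = -3, -24, -108, -352, -920, -10176/5, -59104/15, -717056/105, -376928/35, -2956544/189, …
ICs: h(0) = -3.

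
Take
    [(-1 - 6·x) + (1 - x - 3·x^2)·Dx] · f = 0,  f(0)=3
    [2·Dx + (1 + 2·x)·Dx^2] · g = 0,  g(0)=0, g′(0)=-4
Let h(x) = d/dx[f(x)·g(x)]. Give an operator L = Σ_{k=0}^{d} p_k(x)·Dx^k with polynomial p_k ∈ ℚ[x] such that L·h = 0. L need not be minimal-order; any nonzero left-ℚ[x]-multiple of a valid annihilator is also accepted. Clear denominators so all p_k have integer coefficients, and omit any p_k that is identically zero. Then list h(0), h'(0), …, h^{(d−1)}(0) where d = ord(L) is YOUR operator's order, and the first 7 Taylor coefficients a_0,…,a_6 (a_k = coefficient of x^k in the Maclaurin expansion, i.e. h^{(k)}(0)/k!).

L = (26 + 108·x + 162·x^2) + (2 + 28·x + 117·x^2 + 126·x^3)·Dx + (-1 - 4·x + 2·x^2 + 21·x^3 + 18·x^4)·Dx^2  (order 2).
h: a_k = -12, 0, -156, -112, -1112, -7272/5, -35676/5, …
ICs: h(0) = -12, h′(0) = 0.

f: a_k = 3, 3, 12, 21, 57, 120, 291, …
g: a_k = 0, -4, 4, -16/3, 8, -64/5, 64/3, …
Sym-product of L_f,L_g gives L₀ (≤ ord 2).
h₀' ⇒ L via d/dx closure of L₀.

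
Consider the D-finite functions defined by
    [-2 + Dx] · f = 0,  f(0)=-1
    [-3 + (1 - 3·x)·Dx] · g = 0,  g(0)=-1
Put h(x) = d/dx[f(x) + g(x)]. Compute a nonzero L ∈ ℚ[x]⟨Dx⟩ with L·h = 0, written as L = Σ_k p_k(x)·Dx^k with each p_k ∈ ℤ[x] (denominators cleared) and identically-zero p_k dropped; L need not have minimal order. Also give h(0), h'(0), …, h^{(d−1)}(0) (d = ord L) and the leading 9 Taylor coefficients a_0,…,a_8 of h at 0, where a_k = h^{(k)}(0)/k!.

L = (42 + 36·x) + (-25 - 12·x + 18·x^2)·Dx + (2 - 3·x - 9·x^2)·Dx^2  (order 2).
h: a_k = -5, -22, -85, -980/3, -3649/3, -65618/15, -688913/45, -16533736/315, -55801309/315, …
ICs: h(0) = -5, h′(0) = -22.

f: a_k = -1, -2, -2, -4/3, -2/3, -4/15, -4/45, -8/315, -2/315, …
g: a_k = -1, -3, -9, -27, -81, -243, -729, -2187, -6561, …
L₀ := lclm(L_f,L_g); ord L₀ ≤ 1+1.
Derive L from L₀ (diff closure).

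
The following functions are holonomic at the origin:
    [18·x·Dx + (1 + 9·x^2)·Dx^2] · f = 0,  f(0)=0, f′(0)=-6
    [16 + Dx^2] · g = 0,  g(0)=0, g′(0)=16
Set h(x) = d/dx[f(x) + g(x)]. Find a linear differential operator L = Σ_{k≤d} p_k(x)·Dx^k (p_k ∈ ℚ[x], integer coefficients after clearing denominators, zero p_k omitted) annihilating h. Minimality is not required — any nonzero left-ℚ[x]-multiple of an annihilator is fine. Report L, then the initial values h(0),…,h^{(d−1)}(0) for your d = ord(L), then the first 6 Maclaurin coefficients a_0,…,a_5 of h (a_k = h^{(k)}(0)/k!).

L = (-13248·x + 181440·x^3 + 186624·x^5) + (-16 + 6048·x^2 + 66096·x^4 + 93312·x^6)·Dx + (-828·x + 11340·x^3 + 11664·x^5)·Dx^2 + (-1 + 378·x^2 + 4131·x^4 + 5832·x^6)·Dx^3  (order 3).
h: a_k = 10, 0, -74, 0, -946/3, 0, …
ICs: h(0) = 10, h′(0) = 0, h′′(0) = -148.

f: a_k = 0, -6, 0, 18, 0, -486/5, …
g: a_k = 0, 16, 0, -128/3, 0, 512/15, …
L₀ := lclm(L_f,L_g); ord L₀ ≤ 2+2.
h=h₀': d/dx-closure on L₀ ⇒ L.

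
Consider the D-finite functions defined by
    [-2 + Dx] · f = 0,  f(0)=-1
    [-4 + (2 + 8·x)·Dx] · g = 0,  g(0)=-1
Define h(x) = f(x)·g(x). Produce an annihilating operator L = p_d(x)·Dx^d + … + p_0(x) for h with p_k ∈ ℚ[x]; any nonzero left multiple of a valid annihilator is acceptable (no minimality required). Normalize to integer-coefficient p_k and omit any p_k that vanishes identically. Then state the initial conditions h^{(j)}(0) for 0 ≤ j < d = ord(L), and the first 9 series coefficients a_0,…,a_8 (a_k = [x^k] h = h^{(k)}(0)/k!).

f: a_k = -1, -2, -2, -4/3, -2/3, -4/15, -4/45, -8/315, -2/315, …
g: a_k = -1, -2, 2, -4, 10, -28, 84, -264, 858, …
h₀=f·g: eliminate ⇒ L₀, order ≤ 1·1.
L = (-4 - 8·x) + (1 + 4·x)·Dx  (order 1).
h: a_k = 1, 4, 4, 16/3, -8/3, 224/15, -1952/45, 44416/315, -146912/315, …
ICs: h(0) = 1.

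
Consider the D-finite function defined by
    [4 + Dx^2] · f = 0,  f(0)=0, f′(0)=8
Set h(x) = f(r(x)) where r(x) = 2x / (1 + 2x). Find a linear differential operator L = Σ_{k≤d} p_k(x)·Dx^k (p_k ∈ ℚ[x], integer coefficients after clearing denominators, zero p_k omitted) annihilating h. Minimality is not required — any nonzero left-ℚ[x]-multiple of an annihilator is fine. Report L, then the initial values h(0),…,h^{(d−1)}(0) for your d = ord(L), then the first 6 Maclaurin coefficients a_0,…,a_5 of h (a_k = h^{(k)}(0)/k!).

f: a_k = 0, 8, 0, -16/3, 0, 16/15, …
L₀ from L_f via x↦r, Dx↦r'^{-1}Dx.
L = 16 + (4 + 24·x + 48·x^2 + 32·x^3)·Dx + (1 + 8·x + 24·x^2 + 32·x^3 + 16·x^4)·Dx^2  (order 2).
h: a_k = 0, 16, -32, 64/3, 128, -11008/15, …
ICs: h(0) = 0, h′(0) = 16.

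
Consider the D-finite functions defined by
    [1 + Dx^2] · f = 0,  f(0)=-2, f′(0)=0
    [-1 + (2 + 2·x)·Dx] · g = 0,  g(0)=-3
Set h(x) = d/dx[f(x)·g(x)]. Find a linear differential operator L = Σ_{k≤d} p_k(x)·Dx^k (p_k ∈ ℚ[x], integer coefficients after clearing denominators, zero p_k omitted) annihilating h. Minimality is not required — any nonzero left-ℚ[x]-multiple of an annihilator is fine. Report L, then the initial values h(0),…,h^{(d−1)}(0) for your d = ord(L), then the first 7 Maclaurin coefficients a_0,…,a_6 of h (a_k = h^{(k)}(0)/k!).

L = (53 + 144·x + 136·x^2 + 64·x^3 + 16·x^4) + (-4 - 36·x - 48·x^2 - 16·x^3)·Dx + (28 + 88·x + 108·x^2 + 64·x^3 + 16·x^4)·Dx^2  (order 2).
h: a_k = 3, -15/2, -27/8, 25/16, 65/128, -349/1280, 2807/15360, …
ICs: h(0) = 3, h′(0) = -15/2.

f: a_k = -2, 0, 1, 0, -1/12, 0, 1/360, …
g: a_k = -3, -3/2, 3/8, -3/16, 15/128, -21/256, 63/1024, …
Product ⇒ symmetric product L₀, ord ≤ 2.
h₀' ⇒ L via d/dx closure of L₀.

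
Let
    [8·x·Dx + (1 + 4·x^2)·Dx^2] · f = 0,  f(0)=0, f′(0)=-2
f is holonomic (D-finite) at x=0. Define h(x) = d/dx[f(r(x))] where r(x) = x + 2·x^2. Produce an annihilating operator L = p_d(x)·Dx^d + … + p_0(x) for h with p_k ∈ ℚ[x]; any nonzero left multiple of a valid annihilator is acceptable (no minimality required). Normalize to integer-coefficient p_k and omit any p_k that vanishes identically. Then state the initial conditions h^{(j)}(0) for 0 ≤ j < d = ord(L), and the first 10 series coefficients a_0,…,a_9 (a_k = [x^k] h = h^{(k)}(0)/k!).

f: a_k = 0, -2, 0, 8/3, 0, -32/5, 0, 128/7, 0, -512/9, …
L₀ from L_f via x↦r, Dx↦r'^{-1}Dx.
Derive L from L₀ (diff closure).
L = (-4 + 8·x + 64·x^2 + 192·x^3 + 192·x^4) + (1 + 4·x + 4·x^2 + 32·x^3 + 80·x^4 + 64·x^5)·Dx  (order 1).
h: a_k = -2, -8, 8, 64, 128, -256, -1664, -2048, 8704, 38912, …
ICs: h(0) = -2.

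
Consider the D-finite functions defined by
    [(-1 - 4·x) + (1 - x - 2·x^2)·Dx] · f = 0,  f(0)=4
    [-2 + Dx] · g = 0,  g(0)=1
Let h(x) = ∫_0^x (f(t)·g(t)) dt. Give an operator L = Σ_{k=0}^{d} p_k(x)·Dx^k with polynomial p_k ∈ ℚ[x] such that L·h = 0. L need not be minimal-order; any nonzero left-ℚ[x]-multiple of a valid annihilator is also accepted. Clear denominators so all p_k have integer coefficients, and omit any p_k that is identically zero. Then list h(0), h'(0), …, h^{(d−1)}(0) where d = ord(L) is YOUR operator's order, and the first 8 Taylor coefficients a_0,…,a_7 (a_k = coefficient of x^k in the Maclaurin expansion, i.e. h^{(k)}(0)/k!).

L = (3 + 2·x - 4·x^2)·Dx + (-1 + x + 2·x^2)·Dx^2  (order 2).
h: a_k = 0, 4, 6, 28/3, 43/3, 116/5, 1738/45, 20884/315, …
ICs: h(0) = 0, h′(0) = 4.

f: a_k = 4, 4, 12, 20, 44, 84, 172, 340, …
g: a_k = 1, 2, 2, 4/3, 2/3, 4/15, 4/45, 8/315, …
f·g: L₀ = L_f ⊗_s L_g, ord ≤ 1·1.
Integrate: L := L₀·Dx.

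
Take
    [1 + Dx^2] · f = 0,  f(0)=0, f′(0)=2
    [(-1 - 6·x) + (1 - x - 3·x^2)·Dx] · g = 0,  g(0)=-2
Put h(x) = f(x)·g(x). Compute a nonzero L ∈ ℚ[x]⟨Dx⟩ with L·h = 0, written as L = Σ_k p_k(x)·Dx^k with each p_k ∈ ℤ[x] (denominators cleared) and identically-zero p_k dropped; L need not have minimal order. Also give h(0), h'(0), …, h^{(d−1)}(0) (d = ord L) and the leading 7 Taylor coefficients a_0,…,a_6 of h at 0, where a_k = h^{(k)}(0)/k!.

L = (5 + x + 3·x^2) + (2 + 12·x)·Dx + (-1 + x + 3·x^2)·Dx^2  (order 2).
h: a_k = 0, -4, -4, -46/3, -82/3, -2201/30, -4661/30, …
ICs: h(0) = 0, h′(0) = -4.

f: a_k = 0, 2, 0, -1/3, 0, 1/60, 0, …
g: a_k = -2, -2, -8, -14, -38, -80, -194, …
L₀ := L_f ⊗_s L_g (sym. prod.), ord ≤ 2.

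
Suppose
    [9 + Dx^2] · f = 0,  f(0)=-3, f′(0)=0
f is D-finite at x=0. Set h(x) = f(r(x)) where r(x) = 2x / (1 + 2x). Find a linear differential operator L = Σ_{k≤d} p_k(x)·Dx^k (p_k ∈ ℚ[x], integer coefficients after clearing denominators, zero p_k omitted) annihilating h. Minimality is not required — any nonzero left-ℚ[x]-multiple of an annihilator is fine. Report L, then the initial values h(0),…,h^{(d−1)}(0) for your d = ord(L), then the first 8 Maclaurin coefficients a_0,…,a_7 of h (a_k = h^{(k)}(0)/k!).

f: a_k = -3, 0, 27/2, 0, -81/8, 0, 243/80, 0, …
f∘r: x↦r, Dx↦Dx/r' in L_f ⇒ L₀.
L = 36 + (4 + 24·x + 48·x^2 + 32·x^3)·Dx + (1 + 8·x + 24·x^2 + 32·x^3 + 16·x^4)·Dx^2  (order 2).
h: a_k = -3, 0, 54, -216, 486, -432, -9828/5, 66096/5, …
ICs: h(0) = -3, h′(0) = 0.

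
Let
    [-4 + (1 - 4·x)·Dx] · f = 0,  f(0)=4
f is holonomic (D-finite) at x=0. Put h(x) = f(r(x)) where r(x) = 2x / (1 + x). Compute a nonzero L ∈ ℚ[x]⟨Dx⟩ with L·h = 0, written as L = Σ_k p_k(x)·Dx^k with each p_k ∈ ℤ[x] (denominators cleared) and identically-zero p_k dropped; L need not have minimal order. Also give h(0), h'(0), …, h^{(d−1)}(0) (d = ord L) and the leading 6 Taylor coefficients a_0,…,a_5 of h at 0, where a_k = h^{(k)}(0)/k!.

f: a_k = 4, 16, 64, 256, 1024, 4096, …
Change of var in L_f (x↦r) gives L₀.
L = 8 + (-1 + 6·x + 7·x^2)·Dx  (order 1).
h: a_k = 4, 32, 224, 1568, 10976, 76832, …
ICs: h(0) = 4.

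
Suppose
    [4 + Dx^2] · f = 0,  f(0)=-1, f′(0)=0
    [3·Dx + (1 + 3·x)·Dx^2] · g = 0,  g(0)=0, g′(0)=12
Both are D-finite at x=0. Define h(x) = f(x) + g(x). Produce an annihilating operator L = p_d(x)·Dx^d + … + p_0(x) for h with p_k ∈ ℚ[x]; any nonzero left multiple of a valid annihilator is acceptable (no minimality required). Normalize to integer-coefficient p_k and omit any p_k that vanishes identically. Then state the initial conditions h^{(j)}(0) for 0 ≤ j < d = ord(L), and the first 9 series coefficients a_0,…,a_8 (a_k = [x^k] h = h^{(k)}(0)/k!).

L = (348 + 144·x + 216·x^2)·Dx + (44 + 180·x + 216·x^2 + 216·x^3)·Dx^2 + (87 + 36·x + 54·x^2)·Dx^3 + (11 + 45·x + 54·x^2 + 54·x^3)·Dx^4  (order 4).
h: a_k = -1, 12, -16, 36, -245/3, 972/5, -21866/45, 8748/7, -2066719/630, …
ICs: h(0) = -1, h′(0) = 12, h′′(0) = -32, h′′′(0) = 216.

f: a_k = -1, 0, 2, 0, -2/3, 0, 4/45, 0, -2/315, …
g: a_k = 0, 12, -18, 36, -81, 972/5, -486, 8748/7, -6561/2, …
Weyl lclm of L_f,L_g ⇒ L₀ (ord ≤ 4).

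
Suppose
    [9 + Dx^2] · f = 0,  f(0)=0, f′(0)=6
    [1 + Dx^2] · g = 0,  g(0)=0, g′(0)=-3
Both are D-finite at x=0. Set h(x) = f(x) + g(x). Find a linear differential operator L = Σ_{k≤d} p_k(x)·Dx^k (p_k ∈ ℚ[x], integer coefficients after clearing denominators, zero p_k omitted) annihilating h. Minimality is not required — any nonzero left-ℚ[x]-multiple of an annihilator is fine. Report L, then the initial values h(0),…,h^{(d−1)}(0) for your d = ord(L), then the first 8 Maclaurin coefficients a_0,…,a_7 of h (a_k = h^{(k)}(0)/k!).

f: a_k = 0, 6, 0, -9, 0, 81/20, 0, -243/280, …
g: a_k = 0, -3, 0, 1/2, 0, -1/40, 0, 1/1680, …
Sum ⇒ L₀ = lclm(L_f,L_g) in ℚ(x)⟨Dx⟩.
L = 9 + 10·Dx^2 + Dx^4  (order 4).
h: a_k = 0, 3, 0, -17/2, 0, 161/40, 0, -1457/1680, …
ICs: h(0) = 0, h′(0) = 3, h′′(0) = 0, h′′′(0) = -51.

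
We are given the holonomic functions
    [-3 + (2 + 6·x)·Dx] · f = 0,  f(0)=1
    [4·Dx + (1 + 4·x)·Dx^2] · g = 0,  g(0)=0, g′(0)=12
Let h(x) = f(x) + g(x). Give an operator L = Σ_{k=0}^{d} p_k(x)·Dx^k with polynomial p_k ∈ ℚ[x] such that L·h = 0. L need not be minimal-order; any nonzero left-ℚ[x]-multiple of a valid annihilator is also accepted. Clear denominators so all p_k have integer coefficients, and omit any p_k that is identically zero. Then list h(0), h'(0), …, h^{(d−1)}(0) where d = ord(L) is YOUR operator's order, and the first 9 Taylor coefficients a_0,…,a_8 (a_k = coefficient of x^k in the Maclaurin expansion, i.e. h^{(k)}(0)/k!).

f: a_k = 1, 3/2, -9/8, 27/16, -405/128, 1701/256, -15309/1024, 72171/2048, -2814669/32768, …
g: a_k = 0, 12, -24, 64, -192, 3072/5, -2048, 49152/7, -24576, …
Sum ⇒ L₀ = lclm(L_f,L_g) in ℚ(x)⟨Dx⟩.
L = (84 + 144·x)·Dx + (101 + 552·x + 720·x^2)·Dx^2 + (10 + 94·x + 288·x^2 + 288·x^3)·Dx^3  (order 3).
h: a_k = 1, 27/2, -201/8, 1051/16, -24981/128, 794937/1280, -2112461/1024, 101168493/14336, -808121037/32768, …
ICs: h(0) = 1, h′(0) = 27/2, h′′(0) = -201/4.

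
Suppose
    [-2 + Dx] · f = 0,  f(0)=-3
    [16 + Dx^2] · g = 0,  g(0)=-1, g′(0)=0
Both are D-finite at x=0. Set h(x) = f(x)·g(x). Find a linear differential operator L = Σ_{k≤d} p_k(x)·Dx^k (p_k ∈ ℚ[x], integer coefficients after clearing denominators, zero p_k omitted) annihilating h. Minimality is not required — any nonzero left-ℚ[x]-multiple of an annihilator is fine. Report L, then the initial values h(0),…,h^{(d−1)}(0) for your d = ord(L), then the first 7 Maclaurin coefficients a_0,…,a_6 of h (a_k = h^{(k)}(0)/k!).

f: a_k = -3, -6, -6, -4, -2, -4/5, -4/15, …
g: a_k = -1, 0, 8, 0, -32/3, 0, 256/45, …
f·g: L₀ = L_f ⊗_s L_g, ord ≤ 1·2.
L = 20 - 4·Dx + Dx^2  (order 2).
h: a_k = 3, 6, -18, -44, -14, 164/5, 156/5, …
ICs: h(0) = 3, h′(0) = 6.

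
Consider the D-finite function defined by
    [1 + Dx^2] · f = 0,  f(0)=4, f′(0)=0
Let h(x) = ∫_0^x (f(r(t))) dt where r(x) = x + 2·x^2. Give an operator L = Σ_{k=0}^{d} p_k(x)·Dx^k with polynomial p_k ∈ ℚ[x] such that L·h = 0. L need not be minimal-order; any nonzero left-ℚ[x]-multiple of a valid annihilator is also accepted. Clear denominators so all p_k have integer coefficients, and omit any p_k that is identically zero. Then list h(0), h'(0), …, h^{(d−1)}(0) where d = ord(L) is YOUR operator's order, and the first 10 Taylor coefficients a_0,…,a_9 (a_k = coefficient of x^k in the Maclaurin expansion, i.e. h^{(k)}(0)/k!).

f: a_k = 4, 0, -2, 0, 1/6, 0, -1/180, 0, 1/10080, 0, …
Substitute x→r, Dx→(1/r')Dx; clear ⇒ L₀.
∫: right-multiply L₀ by Dx.
L = (1 + 12·x + 48·x^2 + 64·x^3)·Dx - 4·Dx^2 + (1 + 4·x)·Dx^3  (order 3).
h: a_k = 0, 4, 0, -2/3, -2, -47/30, 2/9, 719/1260, 79/120, 23521/90720, …
ICs: h(0) = 0, h′(0) = 4, h′′(0) = 0.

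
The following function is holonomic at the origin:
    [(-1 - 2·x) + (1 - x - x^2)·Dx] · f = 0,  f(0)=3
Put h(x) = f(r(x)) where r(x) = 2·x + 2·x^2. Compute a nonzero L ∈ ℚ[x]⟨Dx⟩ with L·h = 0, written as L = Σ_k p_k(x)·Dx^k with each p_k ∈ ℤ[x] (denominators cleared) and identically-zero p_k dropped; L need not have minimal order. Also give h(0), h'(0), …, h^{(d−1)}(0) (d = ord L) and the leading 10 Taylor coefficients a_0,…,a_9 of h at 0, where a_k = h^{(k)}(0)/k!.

L = (2 + 12·x + 24·x^2 + 16·x^3) + (-1 + 2·x + 6·x^2 + 8·x^3 + 4·x^4)·Dx  (order 1).
h: a_k = 3, 6, 30, 120, 480, 1944, 7848, 31680, 127920, 516480, …
ICs: h(0) = 3.

f: a_k = 3, 3, 6, 9, 15, 24, 39, 63, 102, 165, …
Change of var in L_f (x↦r) gives L₀.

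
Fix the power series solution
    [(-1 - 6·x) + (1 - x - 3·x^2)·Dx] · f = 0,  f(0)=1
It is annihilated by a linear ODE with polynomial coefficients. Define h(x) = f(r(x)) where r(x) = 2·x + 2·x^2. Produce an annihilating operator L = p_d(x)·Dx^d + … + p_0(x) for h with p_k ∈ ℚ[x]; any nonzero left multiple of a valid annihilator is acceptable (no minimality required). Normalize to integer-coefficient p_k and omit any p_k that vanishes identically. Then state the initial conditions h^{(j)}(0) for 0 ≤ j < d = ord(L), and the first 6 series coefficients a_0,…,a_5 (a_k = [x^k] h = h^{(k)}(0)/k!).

L = (2 + 28·x + 72·x^2 + 48·x^3) + (-1 + 2·x + 14·x^2 + 24·x^3 + 12·x^4)·Dx  (order 1).
h: a_k = 1, 2, 18, 88, 488, 2664, …
ICs: h(0) = 1.

f: a_k = 1, 1, 4, 7, 19, 40, …
Change of var in L_f (x↦r) gives L₀.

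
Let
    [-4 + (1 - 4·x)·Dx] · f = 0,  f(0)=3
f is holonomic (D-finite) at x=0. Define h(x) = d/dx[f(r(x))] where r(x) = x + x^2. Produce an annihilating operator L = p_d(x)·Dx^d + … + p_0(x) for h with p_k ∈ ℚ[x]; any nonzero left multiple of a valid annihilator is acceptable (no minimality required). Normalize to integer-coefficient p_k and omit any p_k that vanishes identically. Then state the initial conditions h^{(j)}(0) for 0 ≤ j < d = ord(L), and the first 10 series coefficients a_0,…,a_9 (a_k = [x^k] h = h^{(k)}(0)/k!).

L = (10 + 24·x + 24·x^2) + (-1 + 2·x + 12·x^2 + 8·x^3)·Dx  (order 1).
h: a_k = 12, 120, 864, 5568, 33600, 194688, 1096704, 6051840, 32873472, 176363520, …
ICs: h(0) = 12.

f: a_k = 3, 12, 48, 192, 768, 3072, 12288, 49152, 196608, 786432, …
L₀ from L_f via x↦r, Dx↦r'^{-1}Dx.
Differentiate: ansatz ord ≤ ord L₀ ⇒ L.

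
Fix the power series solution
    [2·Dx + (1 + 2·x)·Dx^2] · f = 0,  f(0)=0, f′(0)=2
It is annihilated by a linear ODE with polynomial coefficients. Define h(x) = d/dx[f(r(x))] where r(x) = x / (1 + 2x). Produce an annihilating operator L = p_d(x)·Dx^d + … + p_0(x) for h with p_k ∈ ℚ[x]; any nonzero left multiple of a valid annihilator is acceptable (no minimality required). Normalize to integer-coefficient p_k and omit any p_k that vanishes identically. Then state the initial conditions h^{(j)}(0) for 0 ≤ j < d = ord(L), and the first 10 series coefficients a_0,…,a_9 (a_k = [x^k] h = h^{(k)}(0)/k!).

L = (6 + 16·x) + (1 + 6·x + 8·x^2)·Dx  (order 1).
h: a_k = 2, -12, 56, -240, 992, -4032, 16256, -65280, 261632, -1047552, …
ICs: h(0) = 2.

f: a_k = 0, 2, -2, 8/3, -4, 32/5, -32/3, 128/7, -32, 512/9, …
L₀ from L_f via x↦r, Dx↦r'^{-1}Dx.
Differentiate: ansatz ord ≤ ord L₀ ⇒ L.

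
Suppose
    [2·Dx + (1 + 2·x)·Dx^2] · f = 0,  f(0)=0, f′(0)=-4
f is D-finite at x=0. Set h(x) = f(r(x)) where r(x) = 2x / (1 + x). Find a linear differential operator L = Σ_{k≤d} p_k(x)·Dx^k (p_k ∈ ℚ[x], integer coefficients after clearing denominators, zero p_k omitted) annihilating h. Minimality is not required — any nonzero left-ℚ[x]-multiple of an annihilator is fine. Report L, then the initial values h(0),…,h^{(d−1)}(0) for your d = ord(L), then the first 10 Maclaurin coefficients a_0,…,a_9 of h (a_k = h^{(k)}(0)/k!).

L = (6 + 10·x)·Dx + (1 + 6·x + 5·x^2)·Dx^2  (order 2).
h: a_k = 0, -8, 24, -248/3, 312, -6248/5, 5208, -156248/7, 97656, -3906248/9, …
ICs: h(0) = 0, h′(0) = -8.

f: a_k = 0, -4, 4, -16/3, 8, -64/5, 64/3, -256/7, 64, -1024/9, …
Substitute x→r, Dx→(1/r')Dx; clear ⇒ L₀.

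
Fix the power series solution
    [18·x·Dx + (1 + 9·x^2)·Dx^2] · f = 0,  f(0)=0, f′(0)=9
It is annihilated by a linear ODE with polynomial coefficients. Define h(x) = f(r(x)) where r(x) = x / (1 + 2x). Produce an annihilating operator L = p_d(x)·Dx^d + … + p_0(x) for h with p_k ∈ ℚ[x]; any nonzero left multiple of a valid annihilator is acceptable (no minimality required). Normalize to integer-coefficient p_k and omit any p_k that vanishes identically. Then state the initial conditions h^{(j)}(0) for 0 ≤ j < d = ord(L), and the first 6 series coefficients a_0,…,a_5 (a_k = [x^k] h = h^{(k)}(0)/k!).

L = (4 + 26·x)·Dx + (1 + 4·x + 13·x^2)·Dx^2  (order 2).
h: a_k = 0, 9, -18, 9, 90, -1791/5, …
ICs: h(0) = 0, h′(0) = 9.

f: a_k = 0, 9, 0, -27, 0, 729/5, …
f∘r: x↦r, Dx↦Dx/r' in L_f ⇒ L₀.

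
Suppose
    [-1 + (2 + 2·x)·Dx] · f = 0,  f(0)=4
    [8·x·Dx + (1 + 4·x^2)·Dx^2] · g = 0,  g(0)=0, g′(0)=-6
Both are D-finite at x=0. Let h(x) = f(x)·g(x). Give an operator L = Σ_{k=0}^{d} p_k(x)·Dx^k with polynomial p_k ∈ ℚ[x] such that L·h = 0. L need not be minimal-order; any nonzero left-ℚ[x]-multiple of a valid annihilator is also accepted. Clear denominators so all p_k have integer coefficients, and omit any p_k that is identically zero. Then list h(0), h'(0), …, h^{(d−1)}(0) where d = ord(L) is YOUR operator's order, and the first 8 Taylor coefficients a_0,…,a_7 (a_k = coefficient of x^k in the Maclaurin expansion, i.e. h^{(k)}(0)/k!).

L = (3 - 16·x - 4·x^2) + (-4 + 28·x + 48·x^2 + 16·x^3)·Dx + (4 + 8·x + 20·x^2 + 32·x^3 + 16·x^4)·Dx^2  (order 2).
h: a_k = 0, -24, -12, 35, 29/2, -6389/80, -5929/160, 1022653/4480, …
ICs: h(0) = 0, h′(0) = -24.

f: a_k = 4, 2, -1/2, 1/4, -5/32, 7/64, -21/256, 33/512, …
g: a_k = 0, -6, 0, 8, 0, -96/5, 0, 384/7, …
L₀ := L_f ⊗_s L_g (sym. prod.), ord ≤ 2.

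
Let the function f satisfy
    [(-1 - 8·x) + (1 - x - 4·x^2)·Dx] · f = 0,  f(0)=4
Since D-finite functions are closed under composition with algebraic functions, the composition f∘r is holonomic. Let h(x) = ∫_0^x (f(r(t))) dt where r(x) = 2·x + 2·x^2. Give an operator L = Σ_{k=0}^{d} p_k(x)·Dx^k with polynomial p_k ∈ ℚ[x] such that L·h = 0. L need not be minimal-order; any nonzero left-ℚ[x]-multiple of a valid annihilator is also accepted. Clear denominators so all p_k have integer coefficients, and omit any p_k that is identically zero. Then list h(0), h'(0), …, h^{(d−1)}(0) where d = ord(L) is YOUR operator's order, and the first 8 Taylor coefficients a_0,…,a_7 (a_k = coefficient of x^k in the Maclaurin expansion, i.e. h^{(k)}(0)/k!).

L = (2 + 36·x + 96·x^2 + 64·x^3)·Dx + (-1 + 2·x + 18·x^2 + 32·x^3 + 16·x^4)·Dx^2  (order 2).
h: a_k = 0, 4, 4, 88/3, 112, 560, 2768, 99360/7, …
ICs: h(0) = 0, h′(0) = 4.

f: a_k = 4, 4, 20, 36, 116, 260, 724, 1764, …
L₀ from L_f via x↦r, Dx↦r'^{-1}Dx.
h=∫₀ˣh₀: take L = L₀·Dx.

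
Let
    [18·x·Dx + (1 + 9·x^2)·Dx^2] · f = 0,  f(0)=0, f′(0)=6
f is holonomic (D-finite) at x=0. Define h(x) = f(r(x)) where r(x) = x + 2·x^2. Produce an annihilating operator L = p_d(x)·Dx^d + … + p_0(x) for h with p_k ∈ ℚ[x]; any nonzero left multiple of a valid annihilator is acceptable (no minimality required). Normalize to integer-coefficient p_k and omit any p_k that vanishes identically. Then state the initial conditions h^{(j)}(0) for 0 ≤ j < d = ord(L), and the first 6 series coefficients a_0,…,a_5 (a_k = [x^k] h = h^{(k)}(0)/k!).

f: a_k = 0, 6, 0, -18, 0, 486/5, …
h₀=f(r): pull back L_f along r ⇒ L₀.
L = (-4 + 18·x + 144·x^2 + 432·x^3 + 432·x^4)·Dx + (1 + 4·x + 9·x^2 + 72·x^3 + 180·x^4 + 144·x^5)·Dx^2  (order 2).
h: a_k = 0, 6, 12, -18, -108, -594/5, …
ICs: h(0) = 0, h′(0) = 6.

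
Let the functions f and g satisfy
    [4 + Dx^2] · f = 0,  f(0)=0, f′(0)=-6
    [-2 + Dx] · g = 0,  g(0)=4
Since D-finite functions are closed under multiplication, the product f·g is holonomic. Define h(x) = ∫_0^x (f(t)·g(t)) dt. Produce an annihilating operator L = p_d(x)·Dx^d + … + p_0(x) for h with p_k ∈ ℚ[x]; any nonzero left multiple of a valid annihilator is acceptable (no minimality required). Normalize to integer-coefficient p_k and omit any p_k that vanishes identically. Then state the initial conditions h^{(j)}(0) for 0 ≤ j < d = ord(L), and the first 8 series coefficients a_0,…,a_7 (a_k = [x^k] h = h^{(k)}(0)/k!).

L = 8·Dx - 4·Dx^2 + Dx^3  (order 3).
h: a_k = 0, 0, -12, -16, -8, 0, 32/15, 128/105, …
ICs: h(0) = 0, h′(0) = 0, h′′(0) = -24.

f: a_k = 0, -6, 0, 4, 0, -4/5, 0, 8/105, …
g: a_k = 4, 8, 8, 16/3, 8/3, 16/15, 16/45, 32/315, …
L₀ := L_f ⊗_s L_g (sym. prod.), ord ≤ 2.
h=∫h₀ ⇒ L = L₀·Dx.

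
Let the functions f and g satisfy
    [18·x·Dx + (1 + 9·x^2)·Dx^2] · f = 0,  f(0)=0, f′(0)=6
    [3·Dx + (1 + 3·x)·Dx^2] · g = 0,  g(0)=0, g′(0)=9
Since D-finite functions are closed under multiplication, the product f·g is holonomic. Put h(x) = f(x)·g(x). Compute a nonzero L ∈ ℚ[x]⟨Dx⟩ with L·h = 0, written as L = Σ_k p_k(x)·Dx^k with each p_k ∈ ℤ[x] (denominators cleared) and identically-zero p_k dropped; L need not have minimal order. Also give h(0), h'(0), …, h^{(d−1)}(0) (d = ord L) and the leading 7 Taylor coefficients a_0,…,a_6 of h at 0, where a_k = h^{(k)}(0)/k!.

f: a_k = 0, 6, 0, -18, 0, 486/5, 0, …
g: a_k = 0, 9, -27/2, 27, -243/4, 729/5, -729/2, …
L₀ := L_f ⊗_s L_g (sym. prod.), ord ≤ 4.
L = (648 + 3564·x + 19440·x^2 + 113724·x^3 + 262440·x^4 + 341172·x^5 + 236196·x^7)·Dx + (162 + 3348·x + 24948·x^2 + 117612·x^3 + 396576·x^4 + 813564·x^5 + 918540·x^6 + 236196·x^7 + 826686·x^8)·Dx^2 + (36 + 576·x + 5184·x^2 + 25272·x^3 + 87480·x^4 + 227448·x^5 + 419904·x^6 + 472392·x^7 + 236196·x^8 + 472392·x^9)·Dx^3 + (5 + 54·x + 333·x^2 + 1512·x^3 + 5346·x^4 + 14580·x^5 + 30618·x^6 + 52488·x^7 + 59049·x^8 + 39366·x^9 + 59049·x^10)·Dx^4  (order 4).
h: a_k = 0, 0, 54, -81, 0, -243/2, 6318/5, …
ICs: h(0) = 0, h′(0) = 0, h′′(0) = 108, h′′′(0) = -486.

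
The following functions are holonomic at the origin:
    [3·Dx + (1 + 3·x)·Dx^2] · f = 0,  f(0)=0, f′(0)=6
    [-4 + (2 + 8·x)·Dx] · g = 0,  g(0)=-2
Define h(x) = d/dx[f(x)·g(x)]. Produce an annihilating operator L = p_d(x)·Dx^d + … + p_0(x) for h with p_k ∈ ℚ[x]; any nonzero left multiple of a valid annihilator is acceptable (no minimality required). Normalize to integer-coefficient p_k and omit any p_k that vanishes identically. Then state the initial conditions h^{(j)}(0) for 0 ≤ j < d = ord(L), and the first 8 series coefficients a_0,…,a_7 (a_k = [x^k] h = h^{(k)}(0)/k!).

L = (4 + 24·x + 24·x^2) + (8 + 74·x + 216·x^2 + 192·x^3)·Dx + (1 + 13·x + 62·x^2 + 128·x^3 + 96·x^4)·Dx^2  (order 2).
h: a_k = -12, -12, 72, -300, 1158, -21744/5, 80748/5, -2090628/35, …
ICs: h(0) = -12, h′(0) = -12.

f: a_k = 0, 6, -9, 18, -81/2, 486/5, -243, 4374/7, …
g: a_k = -2, -4, 4, -8, 20, -56, 168, -528, …
h₀=f·g: eliminate ⇒ L₀, order ≤ 2·1.
Differentiate: ansatz ord ≤ ord L₀ ⇒ L.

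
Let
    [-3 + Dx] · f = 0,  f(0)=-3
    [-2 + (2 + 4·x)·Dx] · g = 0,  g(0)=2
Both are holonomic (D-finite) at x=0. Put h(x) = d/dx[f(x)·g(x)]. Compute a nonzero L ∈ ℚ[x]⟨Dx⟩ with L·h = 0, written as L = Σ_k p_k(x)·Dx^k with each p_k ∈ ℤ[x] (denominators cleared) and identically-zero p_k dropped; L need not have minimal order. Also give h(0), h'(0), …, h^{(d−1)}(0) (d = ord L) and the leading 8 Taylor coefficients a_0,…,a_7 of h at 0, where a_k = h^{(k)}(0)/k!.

L = (7 + 24·x + 18·x^2) + (-2 - 7·x - 6·x^2)·Dx  (order 1).
h: a_k = -24, -84, -144, -156, -132, -378/5, -288/5, 234/35, …
ICs: h(0) = -24.

f: a_k = -3, -9, -27/2, -27/2, -81/8, -243/40, -243/80, -729/560, …
g: a_k = 2, 2, -1, 1, -5/4, 7/4, -21/8, 33/8, …
Sym-product of L_f,L_g gives L₀ (≤ ord 1).
Derive L from L₀ (diff closure).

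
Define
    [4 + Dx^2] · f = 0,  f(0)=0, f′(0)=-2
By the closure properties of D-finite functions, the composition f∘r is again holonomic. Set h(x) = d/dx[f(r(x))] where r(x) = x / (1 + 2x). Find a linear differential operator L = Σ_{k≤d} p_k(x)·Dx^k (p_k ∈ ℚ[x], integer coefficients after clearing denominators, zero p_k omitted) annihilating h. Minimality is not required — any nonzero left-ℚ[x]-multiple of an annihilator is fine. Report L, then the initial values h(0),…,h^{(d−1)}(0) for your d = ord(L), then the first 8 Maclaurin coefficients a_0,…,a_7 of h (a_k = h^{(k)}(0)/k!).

f: a_k = 0, -2, 0, 4/3, 0, -4/15, 0, 8/315, …
L₀ from L_f via x↦r, Dx↦r'^{-1}Dx.
Derive L from L₀ (diff closure).
L = (28 + 96·x + 96·x^2) + (12 + 72·x + 144·x^2 + 96·x^3)·Dx + (1 + 8·x + 24·x^2 + 32·x^3 + 16·x^4)·Dx^2  (order 2).
h: a_k = -2, 8, -20, 32, -4/3, -240, 55448/45, -203648/45, …
ICs: h(0) = -2, h′(0) = 8.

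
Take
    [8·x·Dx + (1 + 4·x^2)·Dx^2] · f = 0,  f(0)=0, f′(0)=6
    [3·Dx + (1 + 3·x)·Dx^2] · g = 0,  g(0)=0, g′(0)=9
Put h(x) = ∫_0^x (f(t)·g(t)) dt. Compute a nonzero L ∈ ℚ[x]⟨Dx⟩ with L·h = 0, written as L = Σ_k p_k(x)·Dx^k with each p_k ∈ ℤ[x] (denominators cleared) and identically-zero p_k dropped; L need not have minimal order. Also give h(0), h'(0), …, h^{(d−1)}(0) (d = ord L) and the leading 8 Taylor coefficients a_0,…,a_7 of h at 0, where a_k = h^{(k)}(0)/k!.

L = (1632 + 8496·x + 23040·x^2 + 110016·x^3 + 207360·x^4 + 269568·x^5 + 82944·x^7)·Dx^2 + (418 + 6672·x + 44112·x^2 + 151488·x^3 + 393984·x^4 + 642816·x^5 + 725760·x^6 + 82944·x^7 + 290304·x^8)·Dx^3 + (204 + 1844·x + 12096·x^2 + 47408·x^3 + 122880·x^4 + 240192·x^5 + 331776·x^6 + 361728·x^7 + 82944·x^8 + 165888·x^9)·Dx^4 + (25 + 246·x + 1217·x^2 + 4128·x^3 + 10624·x^4 + 22080·x^5 + 34272·x^6 + 41472·x^7 + 43776·x^8 + 13824·x^9 + 20736·x^10)·Dx^5  (order 5).
h: a_k = 0, 0, 0, 18, -81/4, 18, -171/4, 594/5, …
ICs: h(0) = 0, h′(0) = 0, h′′(0) = 0, h′′′(0) = 108, h′′′′(0) = -486.

f: a_k = 0, 6, 0, -8, 0, 96/5, 0, -384/7, …
g: a_k = 0, 9, -27/2, 27, -243/4, 729/5, -729/2, 6561/7, …
Sym-product of L_f,L_g gives L₀ (≤ ord 4).
h=∫₀ˣh₀: take L = L₀·Dx.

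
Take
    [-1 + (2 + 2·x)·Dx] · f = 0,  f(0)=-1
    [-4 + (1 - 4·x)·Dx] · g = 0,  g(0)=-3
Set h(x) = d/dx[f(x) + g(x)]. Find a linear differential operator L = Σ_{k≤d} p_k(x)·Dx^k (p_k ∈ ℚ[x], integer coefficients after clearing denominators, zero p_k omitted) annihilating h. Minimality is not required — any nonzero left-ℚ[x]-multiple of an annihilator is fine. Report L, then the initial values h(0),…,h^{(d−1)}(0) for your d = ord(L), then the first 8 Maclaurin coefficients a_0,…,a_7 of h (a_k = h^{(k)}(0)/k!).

L = (-216 - 96·x) + (-381 - 792·x - 336·x^2)·Dx + (34 - 78·x - 208·x^2 - 96·x^3)·Dx^2  (order 2).
h: a_k = -25/2, -383/4, -9219/16, -98299/32, -3932195/256, -37748673/512, -704643303/2048, -6442450515/4096, …
ICs: h(0) = -25/2, h′(0) = -383/4.

f: a_k = -1, -1/2, 1/8, -1/16, 5/128, -7/256, 21/1024, -33/2048, …
g: a_k = -3, -12, -48, -192, -768, -3072, -12288, -49152, …
L₀ := lclm(L_f,L_g); ord L₀ ≤ 1+1.
Derive L from L₀ (diff closure).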